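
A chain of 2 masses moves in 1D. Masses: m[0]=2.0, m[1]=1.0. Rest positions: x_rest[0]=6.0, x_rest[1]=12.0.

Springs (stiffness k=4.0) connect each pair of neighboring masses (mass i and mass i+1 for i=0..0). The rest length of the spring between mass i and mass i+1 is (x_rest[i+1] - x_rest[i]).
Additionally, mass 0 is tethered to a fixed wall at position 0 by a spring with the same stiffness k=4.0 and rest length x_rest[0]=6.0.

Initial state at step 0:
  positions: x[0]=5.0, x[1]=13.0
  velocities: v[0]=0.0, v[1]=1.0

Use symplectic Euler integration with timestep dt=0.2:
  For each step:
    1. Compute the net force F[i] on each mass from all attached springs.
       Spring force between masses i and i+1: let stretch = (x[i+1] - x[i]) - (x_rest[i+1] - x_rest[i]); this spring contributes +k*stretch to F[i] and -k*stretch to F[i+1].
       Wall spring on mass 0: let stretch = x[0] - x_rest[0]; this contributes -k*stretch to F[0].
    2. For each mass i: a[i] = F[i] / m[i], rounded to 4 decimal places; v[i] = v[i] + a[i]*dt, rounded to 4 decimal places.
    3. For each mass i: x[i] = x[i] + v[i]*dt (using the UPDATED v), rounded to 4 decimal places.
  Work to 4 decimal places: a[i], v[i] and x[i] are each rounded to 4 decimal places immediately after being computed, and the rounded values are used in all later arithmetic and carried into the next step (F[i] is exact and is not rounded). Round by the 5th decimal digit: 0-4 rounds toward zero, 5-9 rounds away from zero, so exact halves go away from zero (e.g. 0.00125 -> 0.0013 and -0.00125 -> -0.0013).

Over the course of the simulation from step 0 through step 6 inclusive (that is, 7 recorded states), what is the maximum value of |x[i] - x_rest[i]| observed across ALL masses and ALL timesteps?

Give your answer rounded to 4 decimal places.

Answer: 1.1434

Derivation:
Step 0: x=[5.0000 13.0000] v=[0.0000 1.0000]
Step 1: x=[5.2400 12.8800] v=[1.2000 -0.6000]
Step 2: x=[5.6720 12.4976] v=[2.1600 -1.9120]
Step 3: x=[6.1963 11.9831] v=[2.6214 -2.5725]
Step 4: x=[6.6878 11.5027] v=[2.4576 -2.4019]
Step 5: x=[7.0295 11.2119] v=[1.7084 -1.4538]
Step 6: x=[7.1434 11.2120] v=[0.5696 0.0003]
Max displacement = 1.1434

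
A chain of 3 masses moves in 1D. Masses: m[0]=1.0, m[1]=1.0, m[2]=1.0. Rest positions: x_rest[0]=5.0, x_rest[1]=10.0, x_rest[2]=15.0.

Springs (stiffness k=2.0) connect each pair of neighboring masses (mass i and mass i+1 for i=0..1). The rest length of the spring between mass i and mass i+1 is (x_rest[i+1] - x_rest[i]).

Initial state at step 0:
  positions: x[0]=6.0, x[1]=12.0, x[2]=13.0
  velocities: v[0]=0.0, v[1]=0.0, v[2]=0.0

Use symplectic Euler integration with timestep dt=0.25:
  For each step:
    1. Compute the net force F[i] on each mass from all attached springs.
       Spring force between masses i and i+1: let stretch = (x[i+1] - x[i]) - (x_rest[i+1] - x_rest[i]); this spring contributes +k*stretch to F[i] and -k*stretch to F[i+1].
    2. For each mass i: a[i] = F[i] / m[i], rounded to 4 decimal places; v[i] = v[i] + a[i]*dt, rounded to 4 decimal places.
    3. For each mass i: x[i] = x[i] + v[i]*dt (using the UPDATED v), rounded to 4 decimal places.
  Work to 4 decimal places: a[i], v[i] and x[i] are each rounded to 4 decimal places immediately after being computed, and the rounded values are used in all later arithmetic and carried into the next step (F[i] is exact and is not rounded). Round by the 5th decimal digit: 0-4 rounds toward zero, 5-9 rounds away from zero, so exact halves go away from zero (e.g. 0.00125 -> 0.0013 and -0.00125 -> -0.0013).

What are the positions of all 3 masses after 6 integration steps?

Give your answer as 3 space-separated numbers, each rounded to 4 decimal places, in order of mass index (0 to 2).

Answer: 4.8480 9.2503 16.9019

Derivation:
Step 0: x=[6.0000 12.0000 13.0000] v=[0.0000 0.0000 0.0000]
Step 1: x=[6.1250 11.3750 13.5000] v=[0.5000 -2.5000 2.0000]
Step 2: x=[6.2813 10.3594 14.3594] v=[0.6250 -4.0625 3.4375]
Step 3: x=[6.3223 9.3340 15.3438] v=[0.1641 -4.1016 3.9375]
Step 4: x=[6.1148 8.6834 16.2020] v=[-0.8301 -2.6026 3.4326]
Step 5: x=[5.6034 8.6515 16.7453] v=[-2.0458 -0.1276 2.1733]
Step 6: x=[4.8480 9.2503 16.9019] v=[-3.0218 2.3953 0.6264]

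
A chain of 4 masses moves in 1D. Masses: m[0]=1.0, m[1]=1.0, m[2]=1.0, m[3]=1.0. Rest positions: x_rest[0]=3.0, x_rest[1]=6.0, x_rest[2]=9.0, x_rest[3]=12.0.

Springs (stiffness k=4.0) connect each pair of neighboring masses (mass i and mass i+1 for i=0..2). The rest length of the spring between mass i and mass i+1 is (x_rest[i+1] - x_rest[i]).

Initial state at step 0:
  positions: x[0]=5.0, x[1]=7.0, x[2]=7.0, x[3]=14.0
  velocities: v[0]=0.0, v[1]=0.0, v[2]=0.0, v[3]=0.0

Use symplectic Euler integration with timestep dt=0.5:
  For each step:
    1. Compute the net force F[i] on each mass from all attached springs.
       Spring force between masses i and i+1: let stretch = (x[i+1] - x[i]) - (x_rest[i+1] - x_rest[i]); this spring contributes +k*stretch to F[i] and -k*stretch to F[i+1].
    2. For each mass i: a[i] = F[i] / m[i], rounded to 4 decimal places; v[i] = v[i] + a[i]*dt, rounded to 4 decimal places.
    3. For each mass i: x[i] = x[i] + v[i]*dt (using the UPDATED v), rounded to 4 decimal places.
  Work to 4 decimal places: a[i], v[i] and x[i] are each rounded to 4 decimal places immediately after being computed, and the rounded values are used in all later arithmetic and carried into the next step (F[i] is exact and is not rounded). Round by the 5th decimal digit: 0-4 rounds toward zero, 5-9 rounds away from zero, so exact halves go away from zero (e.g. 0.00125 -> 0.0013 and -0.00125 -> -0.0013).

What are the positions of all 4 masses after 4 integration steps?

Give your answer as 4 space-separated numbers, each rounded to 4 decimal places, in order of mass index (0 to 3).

Answer: 5.0000 4.0000 10.0000 14.0000

Derivation:
Step 0: x=[5.0000 7.0000 7.0000 14.0000] v=[0.0000 0.0000 0.0000 0.0000]
Step 1: x=[4.0000 5.0000 14.0000 10.0000] v=[-2.0000 -4.0000 14.0000 -8.0000]
Step 2: x=[1.0000 11.0000 8.0000 13.0000] v=[-6.0000 12.0000 -12.0000 6.0000]
Step 3: x=[5.0000 4.0000 10.0000 14.0000] v=[8.0000 -14.0000 4.0000 2.0000]
Step 4: x=[5.0000 4.0000 10.0000 14.0000] v=[0.0000 0.0000 0.0000 0.0000]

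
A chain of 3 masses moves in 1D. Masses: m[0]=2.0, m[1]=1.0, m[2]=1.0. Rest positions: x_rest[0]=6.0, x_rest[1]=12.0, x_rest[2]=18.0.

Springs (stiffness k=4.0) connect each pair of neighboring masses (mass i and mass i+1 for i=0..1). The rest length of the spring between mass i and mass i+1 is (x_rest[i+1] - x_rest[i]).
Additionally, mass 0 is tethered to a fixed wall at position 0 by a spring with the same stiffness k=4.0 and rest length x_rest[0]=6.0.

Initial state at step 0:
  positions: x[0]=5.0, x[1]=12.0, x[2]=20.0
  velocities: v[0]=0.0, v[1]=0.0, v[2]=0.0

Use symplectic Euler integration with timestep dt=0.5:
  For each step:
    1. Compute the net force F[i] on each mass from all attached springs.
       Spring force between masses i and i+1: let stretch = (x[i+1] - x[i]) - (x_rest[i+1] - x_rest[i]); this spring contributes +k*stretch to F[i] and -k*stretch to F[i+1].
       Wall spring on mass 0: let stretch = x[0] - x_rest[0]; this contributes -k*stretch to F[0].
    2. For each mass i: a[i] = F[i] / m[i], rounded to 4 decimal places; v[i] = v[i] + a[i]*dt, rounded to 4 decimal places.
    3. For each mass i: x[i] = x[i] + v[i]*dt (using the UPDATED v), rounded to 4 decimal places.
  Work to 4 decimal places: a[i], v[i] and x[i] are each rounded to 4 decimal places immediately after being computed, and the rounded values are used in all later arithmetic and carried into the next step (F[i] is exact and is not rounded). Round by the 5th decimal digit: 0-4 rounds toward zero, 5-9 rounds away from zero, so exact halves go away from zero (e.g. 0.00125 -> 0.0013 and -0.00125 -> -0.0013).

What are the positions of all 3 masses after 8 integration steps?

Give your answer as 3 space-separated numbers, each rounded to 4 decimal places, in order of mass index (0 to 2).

Step 0: x=[5.0000 12.0000 20.0000] v=[0.0000 0.0000 0.0000]
Step 1: x=[6.0000 13.0000 18.0000] v=[2.0000 2.0000 -4.0000]
Step 2: x=[7.5000 12.0000 17.0000] v=[3.0000 -2.0000 -2.0000]
Step 3: x=[7.5000 11.5000 17.0000] v=[0.0000 -1.0000 0.0000]
Step 4: x=[5.7500 12.5000 17.5000] v=[-3.5000 2.0000 1.0000]
Step 5: x=[4.5000 11.7500 19.0000] v=[-2.5000 -1.5000 3.0000]
Step 6: x=[4.6250 11.0000 19.2500] v=[0.2500 -1.5000 0.5000]
Step 7: x=[5.6250 12.1250 17.2500] v=[2.0000 2.2500 -4.0000]
Step 8: x=[7.0625 11.8750 16.1250] v=[2.8750 -0.5000 -2.2500]

Answer: 7.0625 11.8750 16.1250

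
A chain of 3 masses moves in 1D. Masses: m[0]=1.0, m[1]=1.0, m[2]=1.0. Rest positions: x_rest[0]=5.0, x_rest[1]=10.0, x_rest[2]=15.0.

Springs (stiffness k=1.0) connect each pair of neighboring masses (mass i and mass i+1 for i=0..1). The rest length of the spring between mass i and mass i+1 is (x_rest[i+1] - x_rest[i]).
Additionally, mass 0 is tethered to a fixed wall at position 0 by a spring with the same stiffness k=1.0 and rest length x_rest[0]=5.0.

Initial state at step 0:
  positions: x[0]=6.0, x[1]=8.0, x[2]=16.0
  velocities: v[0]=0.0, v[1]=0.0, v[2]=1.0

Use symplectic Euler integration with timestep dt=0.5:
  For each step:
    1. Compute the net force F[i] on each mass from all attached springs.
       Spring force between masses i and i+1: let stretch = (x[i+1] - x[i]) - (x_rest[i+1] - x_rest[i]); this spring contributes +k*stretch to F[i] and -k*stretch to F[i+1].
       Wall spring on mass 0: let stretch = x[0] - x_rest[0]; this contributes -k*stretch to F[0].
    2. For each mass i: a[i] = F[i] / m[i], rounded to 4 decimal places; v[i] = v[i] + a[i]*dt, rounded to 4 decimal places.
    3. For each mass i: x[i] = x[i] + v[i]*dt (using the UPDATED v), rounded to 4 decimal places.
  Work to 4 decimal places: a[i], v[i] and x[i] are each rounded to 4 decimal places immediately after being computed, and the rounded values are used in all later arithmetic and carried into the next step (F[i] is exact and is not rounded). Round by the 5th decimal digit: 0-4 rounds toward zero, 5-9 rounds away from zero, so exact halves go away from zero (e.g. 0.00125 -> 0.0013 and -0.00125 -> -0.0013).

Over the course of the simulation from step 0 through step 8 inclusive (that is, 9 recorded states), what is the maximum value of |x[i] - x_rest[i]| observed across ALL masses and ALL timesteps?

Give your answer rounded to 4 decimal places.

Answer: 2.4483

Derivation:
Step 0: x=[6.0000 8.0000 16.0000] v=[0.0000 0.0000 1.0000]
Step 1: x=[5.0000 9.5000 15.7500] v=[-2.0000 3.0000 -0.5000]
Step 2: x=[3.8750 11.4375 15.1875] v=[-2.2500 3.8750 -1.1250]
Step 3: x=[3.6719 12.4219 14.9375] v=[-0.4063 1.9688 -0.5000]
Step 4: x=[4.7383 11.8477 15.3086] v=[2.1328 -1.1484 0.7422]
Step 5: x=[6.3975 10.3614 16.0645] v=[3.3184 -2.9727 1.5118]
Step 6: x=[7.4483 9.3099 16.6447] v=[2.1016 -2.1031 1.1603]
Step 7: x=[7.1024 9.6267 16.6412] v=[-0.6918 0.6335 -0.0071]
Step 8: x=[5.6120 11.0660 16.1340] v=[-2.9809 2.8786 -1.0144]
Max displacement = 2.4483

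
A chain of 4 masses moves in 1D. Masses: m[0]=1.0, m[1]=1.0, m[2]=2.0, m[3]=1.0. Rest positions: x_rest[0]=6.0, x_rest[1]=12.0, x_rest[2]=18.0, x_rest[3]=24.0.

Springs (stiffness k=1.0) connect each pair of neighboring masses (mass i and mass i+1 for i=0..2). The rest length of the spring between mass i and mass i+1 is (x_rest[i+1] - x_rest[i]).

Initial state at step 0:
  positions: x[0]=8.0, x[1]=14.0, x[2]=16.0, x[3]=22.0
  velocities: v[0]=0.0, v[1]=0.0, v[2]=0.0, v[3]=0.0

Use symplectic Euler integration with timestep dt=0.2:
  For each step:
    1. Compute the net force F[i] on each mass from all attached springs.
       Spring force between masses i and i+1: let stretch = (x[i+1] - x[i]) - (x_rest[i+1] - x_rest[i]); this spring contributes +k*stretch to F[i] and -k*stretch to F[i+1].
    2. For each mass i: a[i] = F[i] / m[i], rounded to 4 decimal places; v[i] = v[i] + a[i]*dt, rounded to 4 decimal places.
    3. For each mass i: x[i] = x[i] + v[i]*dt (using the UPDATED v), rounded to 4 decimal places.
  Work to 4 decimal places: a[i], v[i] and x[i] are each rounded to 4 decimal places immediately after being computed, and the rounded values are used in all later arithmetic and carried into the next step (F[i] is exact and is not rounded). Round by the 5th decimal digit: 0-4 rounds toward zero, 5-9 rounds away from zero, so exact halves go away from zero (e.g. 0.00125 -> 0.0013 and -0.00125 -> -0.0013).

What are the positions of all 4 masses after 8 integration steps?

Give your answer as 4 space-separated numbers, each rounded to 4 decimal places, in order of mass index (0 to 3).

Answer: 7.0203 10.8670 17.7996 22.5136

Derivation:
Step 0: x=[8.0000 14.0000 16.0000 22.0000] v=[0.0000 0.0000 0.0000 0.0000]
Step 1: x=[8.0000 13.8400 16.0800 22.0000] v=[0.0000 -0.8000 0.4000 0.0000]
Step 2: x=[7.9936 13.5360 16.2336 22.0032] v=[-0.0320 -1.5200 0.7680 0.0160]
Step 3: x=[7.9689 13.1182 16.4486 22.0156] v=[-0.1235 -2.0890 1.0752 0.0621]
Step 4: x=[7.9102 12.6276 16.7084 22.0453] v=[-0.2936 -2.4528 1.2989 0.1487]
Step 5: x=[7.8002 12.1116 16.9933 22.1016] v=[-0.5501 -2.5801 1.4245 0.2813]
Step 6: x=[7.6226 11.6184 17.2827 22.1935] v=[-0.8878 -2.4660 1.4472 0.4596]
Step 7: x=[7.3649 11.1919 17.5571 22.3290] v=[-1.2886 -2.1323 1.3718 0.6774]
Step 8: x=[7.0203 10.8670 17.7996 22.5136] v=[-1.7232 -1.6247 1.2125 0.9230]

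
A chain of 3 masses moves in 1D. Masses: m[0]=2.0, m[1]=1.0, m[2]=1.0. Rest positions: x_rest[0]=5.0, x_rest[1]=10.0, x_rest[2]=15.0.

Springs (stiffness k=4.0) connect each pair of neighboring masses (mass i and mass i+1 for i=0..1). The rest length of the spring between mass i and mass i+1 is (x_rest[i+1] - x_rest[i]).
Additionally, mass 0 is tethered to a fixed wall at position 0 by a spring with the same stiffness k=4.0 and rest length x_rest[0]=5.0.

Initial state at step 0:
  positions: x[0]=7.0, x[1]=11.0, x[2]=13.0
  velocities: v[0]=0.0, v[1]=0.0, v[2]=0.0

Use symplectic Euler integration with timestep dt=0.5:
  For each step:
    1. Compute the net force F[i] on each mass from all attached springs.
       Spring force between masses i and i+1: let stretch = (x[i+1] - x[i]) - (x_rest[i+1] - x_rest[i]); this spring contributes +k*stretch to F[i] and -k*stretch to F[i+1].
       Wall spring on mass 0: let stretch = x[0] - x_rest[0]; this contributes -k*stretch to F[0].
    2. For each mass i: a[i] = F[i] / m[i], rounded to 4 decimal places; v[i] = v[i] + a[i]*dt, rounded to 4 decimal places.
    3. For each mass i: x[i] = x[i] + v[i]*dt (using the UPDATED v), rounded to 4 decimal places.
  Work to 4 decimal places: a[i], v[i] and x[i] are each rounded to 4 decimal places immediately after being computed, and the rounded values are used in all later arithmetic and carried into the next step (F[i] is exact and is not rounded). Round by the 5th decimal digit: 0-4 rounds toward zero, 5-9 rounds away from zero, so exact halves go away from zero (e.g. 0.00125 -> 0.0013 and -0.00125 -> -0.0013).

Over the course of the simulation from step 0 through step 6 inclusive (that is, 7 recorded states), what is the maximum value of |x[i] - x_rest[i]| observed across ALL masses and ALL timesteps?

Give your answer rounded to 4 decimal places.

Answer: 3.0000

Derivation:
Step 0: x=[7.0000 11.0000 13.0000] v=[0.0000 0.0000 0.0000]
Step 1: x=[5.5000 9.0000 16.0000] v=[-3.0000 -4.0000 6.0000]
Step 2: x=[3.0000 10.5000 17.0000] v=[-5.0000 3.0000 2.0000]
Step 3: x=[2.7500 11.0000 16.5000] v=[-0.5000 1.0000 -1.0000]
Step 4: x=[5.2500 8.7500 15.5000] v=[5.0000 -4.5000 -2.0000]
Step 5: x=[6.8750 9.7500 12.7500] v=[3.2500 2.0000 -5.5000]
Step 6: x=[6.5000 10.8750 12.0000] v=[-0.7500 2.2500 -1.5000]
Max displacement = 3.0000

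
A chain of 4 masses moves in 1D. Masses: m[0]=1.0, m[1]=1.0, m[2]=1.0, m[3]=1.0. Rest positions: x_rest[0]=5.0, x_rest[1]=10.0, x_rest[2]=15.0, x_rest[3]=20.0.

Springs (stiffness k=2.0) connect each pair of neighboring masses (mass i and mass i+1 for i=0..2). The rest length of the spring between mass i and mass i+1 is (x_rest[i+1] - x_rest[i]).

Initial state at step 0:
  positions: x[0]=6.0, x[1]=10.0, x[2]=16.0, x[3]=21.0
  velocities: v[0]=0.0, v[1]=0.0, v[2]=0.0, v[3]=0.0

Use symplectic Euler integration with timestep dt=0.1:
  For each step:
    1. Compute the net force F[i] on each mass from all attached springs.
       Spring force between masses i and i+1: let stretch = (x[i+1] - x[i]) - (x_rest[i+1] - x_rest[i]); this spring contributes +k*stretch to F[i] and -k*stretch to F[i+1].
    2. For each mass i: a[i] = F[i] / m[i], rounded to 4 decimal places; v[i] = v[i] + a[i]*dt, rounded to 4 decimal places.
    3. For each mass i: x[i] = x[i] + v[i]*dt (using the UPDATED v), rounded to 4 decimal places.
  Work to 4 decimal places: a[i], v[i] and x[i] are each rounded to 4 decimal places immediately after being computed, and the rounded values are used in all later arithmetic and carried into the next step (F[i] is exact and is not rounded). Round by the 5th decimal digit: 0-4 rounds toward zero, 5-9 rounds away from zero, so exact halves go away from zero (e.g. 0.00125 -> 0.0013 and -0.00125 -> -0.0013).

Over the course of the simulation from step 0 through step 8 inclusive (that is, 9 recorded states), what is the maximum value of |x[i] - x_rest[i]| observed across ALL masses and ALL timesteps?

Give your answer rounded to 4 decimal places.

Step 0: x=[6.0000 10.0000 16.0000 21.0000] v=[0.0000 0.0000 0.0000 0.0000]
Step 1: x=[5.9800 10.0400 15.9800 21.0000] v=[-0.2000 0.4000 -0.2000 0.0000]
Step 2: x=[5.9412 10.1176 15.9416 20.9996] v=[-0.3880 0.7760 -0.3840 -0.0040]
Step 3: x=[5.8859 10.2282 15.8879 20.9980] v=[-0.5527 1.1055 -0.5372 -0.0156]
Step 4: x=[5.8175 10.3651 15.8232 20.9942] v=[-0.6842 1.3690 -0.6471 -0.0376]
Step 5: x=[5.7400 10.5202 15.7528 20.9870] v=[-0.7747 1.5511 -0.7045 -0.0718]
Step 6: x=[5.6581 10.6844 15.6824 20.9751] v=[-0.8187 1.6416 -0.7042 -0.1186]
Step 7: x=[5.5768 10.8480 15.6179 20.9574] v=[-0.8134 1.6359 -0.6453 -0.1771]
Step 8: x=[5.5009 11.0016 15.5648 20.9329] v=[-0.7592 1.5356 -0.5314 -0.2450]
Max displacement = 1.0016

Answer: 1.0016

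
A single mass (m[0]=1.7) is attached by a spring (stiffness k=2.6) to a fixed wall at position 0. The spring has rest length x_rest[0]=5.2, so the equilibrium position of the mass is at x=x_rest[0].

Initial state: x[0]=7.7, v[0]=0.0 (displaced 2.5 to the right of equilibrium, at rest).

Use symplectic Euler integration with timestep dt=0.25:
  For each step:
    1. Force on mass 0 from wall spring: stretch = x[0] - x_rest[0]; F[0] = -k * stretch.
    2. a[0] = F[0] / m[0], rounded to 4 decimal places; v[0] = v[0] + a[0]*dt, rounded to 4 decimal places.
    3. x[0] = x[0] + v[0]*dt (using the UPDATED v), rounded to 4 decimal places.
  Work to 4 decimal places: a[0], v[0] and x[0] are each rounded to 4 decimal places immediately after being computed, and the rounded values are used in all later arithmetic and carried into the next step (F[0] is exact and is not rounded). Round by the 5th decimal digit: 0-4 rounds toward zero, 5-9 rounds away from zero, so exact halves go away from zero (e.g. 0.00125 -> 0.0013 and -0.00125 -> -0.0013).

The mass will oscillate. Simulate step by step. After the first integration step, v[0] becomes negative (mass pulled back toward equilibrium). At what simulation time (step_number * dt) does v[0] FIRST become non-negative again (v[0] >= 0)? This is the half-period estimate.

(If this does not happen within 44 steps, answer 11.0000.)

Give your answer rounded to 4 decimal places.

Answer: 2.7500

Derivation:
Step 0: x=[7.7000] v=[0.0000]
Step 1: x=[7.4610] v=[-0.9559]
Step 2: x=[7.0059] v=[-1.8204]
Step 3: x=[6.3782] v=[-2.5109]
Step 4: x=[5.6379] v=[-2.9614]
Step 5: x=[4.8557] v=[-3.1288]
Step 6: x=[4.1064] v=[-2.9972]
Step 7: x=[3.4616] v=[-2.5791]
Step 8: x=[2.9830] v=[-1.9144]
Step 9: x=[2.7163] v=[-1.0667]
Step 10: x=[2.6870] v=[-0.1171]
Step 11: x=[2.8980] v=[0.8438]
First v>=0 after going negative at step 11, time=2.7500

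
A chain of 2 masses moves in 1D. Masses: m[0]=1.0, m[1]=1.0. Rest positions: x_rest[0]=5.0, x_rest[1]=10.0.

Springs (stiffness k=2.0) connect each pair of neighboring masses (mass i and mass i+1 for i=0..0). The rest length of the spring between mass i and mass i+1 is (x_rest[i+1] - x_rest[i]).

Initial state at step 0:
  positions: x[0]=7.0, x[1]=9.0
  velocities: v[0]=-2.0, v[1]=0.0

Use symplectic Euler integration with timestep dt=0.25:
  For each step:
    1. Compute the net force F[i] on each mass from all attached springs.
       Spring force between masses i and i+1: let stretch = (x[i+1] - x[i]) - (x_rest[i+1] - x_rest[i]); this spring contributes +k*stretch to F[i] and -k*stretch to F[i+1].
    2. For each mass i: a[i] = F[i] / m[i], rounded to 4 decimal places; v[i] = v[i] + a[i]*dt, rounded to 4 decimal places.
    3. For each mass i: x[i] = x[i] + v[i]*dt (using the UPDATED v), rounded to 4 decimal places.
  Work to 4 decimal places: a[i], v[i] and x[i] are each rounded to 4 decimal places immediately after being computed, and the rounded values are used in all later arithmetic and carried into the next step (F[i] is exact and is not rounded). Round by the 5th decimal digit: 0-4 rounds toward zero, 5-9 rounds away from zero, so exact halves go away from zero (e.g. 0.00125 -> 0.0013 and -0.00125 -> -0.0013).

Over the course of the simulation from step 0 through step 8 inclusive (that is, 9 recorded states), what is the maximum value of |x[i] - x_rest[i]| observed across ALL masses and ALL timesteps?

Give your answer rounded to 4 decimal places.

Step 0: x=[7.0000 9.0000] v=[-2.0000 0.0000]
Step 1: x=[6.1250 9.3750] v=[-3.5000 1.5000]
Step 2: x=[5.0313 9.9688] v=[-4.3750 2.3750]
Step 3: x=[3.9297 10.5704] v=[-4.4063 2.4063]
Step 4: x=[3.0332 10.9669] v=[-3.5860 1.5860]
Step 5: x=[2.5034 10.9967] v=[-2.1192 0.1192]
Step 6: x=[2.4103 10.5898] v=[-0.3726 -1.6275]
Step 7: x=[2.7146 9.7855] v=[1.2172 -3.2173]
Step 8: x=[3.2778 8.7223] v=[2.2527 -4.2528]
Max displacement = 2.5897

Answer: 2.5897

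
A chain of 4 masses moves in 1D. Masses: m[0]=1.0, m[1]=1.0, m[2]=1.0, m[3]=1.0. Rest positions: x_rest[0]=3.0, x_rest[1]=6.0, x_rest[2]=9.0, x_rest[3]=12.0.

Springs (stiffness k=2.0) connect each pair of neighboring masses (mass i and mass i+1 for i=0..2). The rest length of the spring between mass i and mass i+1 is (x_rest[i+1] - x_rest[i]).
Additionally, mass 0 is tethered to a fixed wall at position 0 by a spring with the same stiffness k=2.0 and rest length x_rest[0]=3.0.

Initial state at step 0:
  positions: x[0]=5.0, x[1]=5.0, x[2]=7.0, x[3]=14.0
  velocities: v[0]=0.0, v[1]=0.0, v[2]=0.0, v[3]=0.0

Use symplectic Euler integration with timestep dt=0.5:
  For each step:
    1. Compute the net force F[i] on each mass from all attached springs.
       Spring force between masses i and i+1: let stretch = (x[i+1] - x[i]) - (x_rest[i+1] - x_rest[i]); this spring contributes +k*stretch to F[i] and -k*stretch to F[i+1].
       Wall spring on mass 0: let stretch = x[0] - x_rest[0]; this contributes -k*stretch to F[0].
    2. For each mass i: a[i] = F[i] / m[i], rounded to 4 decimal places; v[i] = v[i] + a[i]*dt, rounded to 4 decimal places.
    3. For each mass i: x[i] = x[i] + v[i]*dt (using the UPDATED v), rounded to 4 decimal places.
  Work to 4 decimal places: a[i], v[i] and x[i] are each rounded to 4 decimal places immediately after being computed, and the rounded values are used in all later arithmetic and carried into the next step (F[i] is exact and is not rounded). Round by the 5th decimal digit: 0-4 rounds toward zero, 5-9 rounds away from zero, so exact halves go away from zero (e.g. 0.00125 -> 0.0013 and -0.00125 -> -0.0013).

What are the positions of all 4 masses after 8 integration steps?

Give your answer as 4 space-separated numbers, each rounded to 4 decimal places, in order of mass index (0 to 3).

Step 0: x=[5.0000 5.0000 7.0000 14.0000] v=[0.0000 0.0000 0.0000 0.0000]
Step 1: x=[2.5000 6.0000 9.5000 12.0000] v=[-5.0000 2.0000 5.0000 -4.0000]
Step 2: x=[0.5000 7.0000 11.5000 10.2500] v=[-4.0000 2.0000 4.0000 -3.5000]
Step 3: x=[1.5000 7.0000 10.6250 10.6250] v=[2.0000 0.0000 -1.7500 0.7500]
Step 4: x=[4.5000 6.0625 7.9375 12.5000] v=[6.0000 -1.8750 -5.3750 3.7500]
Step 5: x=[6.0313 5.2813 6.5938 13.5938] v=[3.0625 -1.5625 -2.6875 2.1875]
Step 6: x=[4.1719 5.5313 8.0938 12.6876] v=[-3.7188 0.5000 3.0000 -1.8125]
Step 7: x=[0.9063 6.3829 10.6095 10.9845] v=[-6.5313 1.7031 5.0313 -3.4063]
Step 8: x=[-0.0742 6.6095 11.1994 10.5939] v=[-1.9610 0.4531 1.1797 -0.7813]

Answer: -0.0742 6.6095 11.1994 10.5939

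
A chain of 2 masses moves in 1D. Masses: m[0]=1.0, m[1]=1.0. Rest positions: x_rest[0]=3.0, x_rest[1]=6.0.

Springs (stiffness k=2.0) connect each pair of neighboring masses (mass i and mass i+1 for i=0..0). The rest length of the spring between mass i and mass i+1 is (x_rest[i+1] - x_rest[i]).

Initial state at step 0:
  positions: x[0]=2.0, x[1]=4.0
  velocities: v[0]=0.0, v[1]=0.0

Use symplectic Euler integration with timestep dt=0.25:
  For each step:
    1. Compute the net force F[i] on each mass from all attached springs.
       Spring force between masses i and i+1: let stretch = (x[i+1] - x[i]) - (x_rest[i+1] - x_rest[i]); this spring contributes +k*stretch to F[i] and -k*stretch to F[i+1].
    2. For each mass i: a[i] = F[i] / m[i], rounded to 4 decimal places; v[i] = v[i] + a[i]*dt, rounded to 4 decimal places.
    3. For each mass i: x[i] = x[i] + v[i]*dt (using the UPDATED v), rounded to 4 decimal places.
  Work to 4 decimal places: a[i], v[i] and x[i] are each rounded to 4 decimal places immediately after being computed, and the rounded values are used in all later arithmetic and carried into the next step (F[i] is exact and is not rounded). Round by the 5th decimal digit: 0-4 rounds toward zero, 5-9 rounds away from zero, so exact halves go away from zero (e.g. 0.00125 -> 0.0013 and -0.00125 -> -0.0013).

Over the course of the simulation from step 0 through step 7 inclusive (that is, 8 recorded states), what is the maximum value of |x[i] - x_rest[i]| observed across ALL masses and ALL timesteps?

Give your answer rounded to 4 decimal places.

Answer: 2.0110

Derivation:
Step 0: x=[2.0000 4.0000] v=[0.0000 0.0000]
Step 1: x=[1.8750 4.1250] v=[-0.5000 0.5000]
Step 2: x=[1.6563 4.3438] v=[-0.8750 0.8750]
Step 3: x=[1.3985 4.6016] v=[-1.0313 1.0313]
Step 4: x=[1.1661 4.8341] v=[-0.9298 0.9298]
Step 5: x=[1.0172 4.9831] v=[-0.5958 0.5958]
Step 6: x=[0.9890 5.0113] v=[-0.1129 0.1129]
Step 7: x=[1.0886 4.9117] v=[0.3983 -0.3983]
Max displacement = 2.0110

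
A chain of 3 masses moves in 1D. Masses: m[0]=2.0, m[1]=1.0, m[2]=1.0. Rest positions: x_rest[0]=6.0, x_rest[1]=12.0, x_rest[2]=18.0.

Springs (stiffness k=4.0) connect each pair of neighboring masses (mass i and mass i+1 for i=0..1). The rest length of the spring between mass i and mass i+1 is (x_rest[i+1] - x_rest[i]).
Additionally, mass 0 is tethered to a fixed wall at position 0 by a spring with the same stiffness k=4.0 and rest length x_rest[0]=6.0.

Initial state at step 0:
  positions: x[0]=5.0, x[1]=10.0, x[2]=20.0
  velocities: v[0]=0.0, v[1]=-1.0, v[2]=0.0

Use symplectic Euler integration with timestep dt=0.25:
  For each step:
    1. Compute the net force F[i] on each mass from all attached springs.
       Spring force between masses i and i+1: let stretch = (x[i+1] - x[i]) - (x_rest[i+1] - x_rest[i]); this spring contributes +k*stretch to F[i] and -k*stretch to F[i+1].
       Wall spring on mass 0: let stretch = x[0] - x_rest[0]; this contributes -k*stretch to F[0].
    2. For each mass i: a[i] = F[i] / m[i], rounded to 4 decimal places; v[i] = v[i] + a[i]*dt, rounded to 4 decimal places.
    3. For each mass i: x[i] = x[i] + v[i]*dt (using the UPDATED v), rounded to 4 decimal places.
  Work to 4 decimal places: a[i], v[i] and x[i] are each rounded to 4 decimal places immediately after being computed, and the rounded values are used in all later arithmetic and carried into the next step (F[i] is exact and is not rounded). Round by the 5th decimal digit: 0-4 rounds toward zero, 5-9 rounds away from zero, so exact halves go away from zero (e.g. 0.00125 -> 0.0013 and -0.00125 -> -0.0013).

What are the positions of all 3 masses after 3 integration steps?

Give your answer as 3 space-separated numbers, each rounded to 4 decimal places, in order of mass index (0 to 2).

Answer: 5.5313 13.4063 16.2500

Derivation:
Step 0: x=[5.0000 10.0000 20.0000] v=[0.0000 -1.0000 0.0000]
Step 1: x=[5.0000 11.0000 19.0000] v=[0.0000 4.0000 -4.0000]
Step 2: x=[5.1250 12.5000 17.5000] v=[0.5000 6.0000 -6.0000]
Step 3: x=[5.5313 13.4063 16.2500] v=[1.6250 3.6250 -5.0000]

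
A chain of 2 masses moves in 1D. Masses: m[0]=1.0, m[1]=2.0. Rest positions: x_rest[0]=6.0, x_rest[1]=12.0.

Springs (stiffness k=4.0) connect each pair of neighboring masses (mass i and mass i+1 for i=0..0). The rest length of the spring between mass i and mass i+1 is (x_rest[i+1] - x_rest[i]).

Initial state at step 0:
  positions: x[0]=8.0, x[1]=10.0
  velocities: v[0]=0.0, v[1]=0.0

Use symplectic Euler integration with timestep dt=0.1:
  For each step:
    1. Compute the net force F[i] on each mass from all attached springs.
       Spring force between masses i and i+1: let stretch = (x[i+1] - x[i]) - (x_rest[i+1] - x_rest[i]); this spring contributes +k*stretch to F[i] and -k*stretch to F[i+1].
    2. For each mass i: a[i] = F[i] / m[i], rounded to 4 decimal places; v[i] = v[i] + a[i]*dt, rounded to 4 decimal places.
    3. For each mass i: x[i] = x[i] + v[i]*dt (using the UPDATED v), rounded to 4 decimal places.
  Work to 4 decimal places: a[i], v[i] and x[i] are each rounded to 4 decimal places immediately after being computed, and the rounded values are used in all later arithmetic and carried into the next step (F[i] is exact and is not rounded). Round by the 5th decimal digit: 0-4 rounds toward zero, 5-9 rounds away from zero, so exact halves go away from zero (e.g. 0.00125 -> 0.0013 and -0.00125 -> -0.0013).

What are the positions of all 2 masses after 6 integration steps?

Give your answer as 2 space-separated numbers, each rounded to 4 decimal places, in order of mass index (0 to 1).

Answer: 5.2652 11.3674

Derivation:
Step 0: x=[8.0000 10.0000] v=[0.0000 0.0000]
Step 1: x=[7.8400 10.0800] v=[-1.6000 0.8000]
Step 2: x=[7.5296 10.2352] v=[-3.1040 1.5520]
Step 3: x=[7.0874 10.4563] v=[-4.4218 2.2109]
Step 4: x=[6.5400 10.7300] v=[-5.4742 2.7371]
Step 5: x=[5.9202 11.0399] v=[-6.1982 3.0991]
Step 6: x=[5.2652 11.3674] v=[-6.5503 3.2752]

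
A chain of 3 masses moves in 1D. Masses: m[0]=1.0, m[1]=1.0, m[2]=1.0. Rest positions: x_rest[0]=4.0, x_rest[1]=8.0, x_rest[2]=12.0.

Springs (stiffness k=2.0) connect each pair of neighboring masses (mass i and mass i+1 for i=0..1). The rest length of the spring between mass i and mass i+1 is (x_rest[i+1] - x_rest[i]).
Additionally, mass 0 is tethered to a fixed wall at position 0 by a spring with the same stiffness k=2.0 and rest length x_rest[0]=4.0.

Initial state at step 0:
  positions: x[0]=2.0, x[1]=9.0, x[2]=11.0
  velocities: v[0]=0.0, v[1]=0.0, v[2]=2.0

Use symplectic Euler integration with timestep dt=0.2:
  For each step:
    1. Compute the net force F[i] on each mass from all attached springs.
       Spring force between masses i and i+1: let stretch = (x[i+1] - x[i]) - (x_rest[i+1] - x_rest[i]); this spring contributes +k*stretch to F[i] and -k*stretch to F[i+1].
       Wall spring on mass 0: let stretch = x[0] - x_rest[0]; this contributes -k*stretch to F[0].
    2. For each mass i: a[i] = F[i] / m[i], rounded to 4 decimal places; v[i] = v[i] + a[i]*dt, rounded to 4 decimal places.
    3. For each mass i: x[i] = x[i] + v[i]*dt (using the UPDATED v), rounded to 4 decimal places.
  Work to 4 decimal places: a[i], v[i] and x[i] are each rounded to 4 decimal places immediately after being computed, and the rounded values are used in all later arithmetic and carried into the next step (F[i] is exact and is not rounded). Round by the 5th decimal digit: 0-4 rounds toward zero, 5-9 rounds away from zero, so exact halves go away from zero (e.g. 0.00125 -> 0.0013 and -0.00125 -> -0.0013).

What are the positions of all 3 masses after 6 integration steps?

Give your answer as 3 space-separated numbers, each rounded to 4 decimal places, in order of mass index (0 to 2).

Step 0: x=[2.0000 9.0000 11.0000] v=[0.0000 0.0000 2.0000]
Step 1: x=[2.4000 8.6000 11.5600] v=[2.0000 -2.0000 2.8000]
Step 2: x=[3.1040 7.9408 12.2032] v=[3.5200 -3.2960 3.2160]
Step 3: x=[3.9466 7.2356 12.8254] v=[4.2131 -3.5258 3.1110]
Step 4: x=[4.7366 6.7145 13.3204] v=[3.9501 -2.6055 2.4751]
Step 5: x=[5.3059 6.5636 13.6069] v=[2.8466 -0.7543 1.4327]
Step 6: x=[5.5514 6.8756 13.6500] v=[1.2273 1.5599 0.2154]

Answer: 5.5514 6.8756 13.6500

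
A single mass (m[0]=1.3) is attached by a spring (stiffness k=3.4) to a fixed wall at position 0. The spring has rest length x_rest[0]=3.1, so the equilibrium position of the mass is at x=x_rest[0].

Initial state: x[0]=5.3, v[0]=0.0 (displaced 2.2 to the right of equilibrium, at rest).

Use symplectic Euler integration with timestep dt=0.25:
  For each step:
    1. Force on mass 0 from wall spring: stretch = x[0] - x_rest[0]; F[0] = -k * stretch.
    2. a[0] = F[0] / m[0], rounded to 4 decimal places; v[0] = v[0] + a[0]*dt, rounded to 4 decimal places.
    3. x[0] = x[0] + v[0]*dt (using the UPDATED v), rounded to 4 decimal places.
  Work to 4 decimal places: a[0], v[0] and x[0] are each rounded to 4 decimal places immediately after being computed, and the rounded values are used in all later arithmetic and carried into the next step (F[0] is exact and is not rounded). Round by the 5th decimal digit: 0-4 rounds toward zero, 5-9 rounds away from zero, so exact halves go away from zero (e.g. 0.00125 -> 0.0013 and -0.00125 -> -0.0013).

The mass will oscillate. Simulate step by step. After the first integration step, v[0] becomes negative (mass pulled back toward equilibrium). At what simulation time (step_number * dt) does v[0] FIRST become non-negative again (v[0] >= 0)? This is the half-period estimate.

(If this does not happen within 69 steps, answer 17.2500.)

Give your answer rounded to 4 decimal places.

Step 0: x=[5.3000] v=[0.0000]
Step 1: x=[4.9404] v=[-1.4385]
Step 2: x=[4.2799] v=[-2.6419]
Step 3: x=[3.4266] v=[-3.4134]
Step 4: x=[2.5199] v=[-3.6270]
Step 5: x=[1.7080] v=[-3.2477]
Step 6: x=[1.1236] v=[-2.3376]
Step 7: x=[0.8623] v=[-1.0454]
Step 8: x=[0.9667] v=[0.4177]
First v>=0 after going negative at step 8, time=2.0000

Answer: 2.0000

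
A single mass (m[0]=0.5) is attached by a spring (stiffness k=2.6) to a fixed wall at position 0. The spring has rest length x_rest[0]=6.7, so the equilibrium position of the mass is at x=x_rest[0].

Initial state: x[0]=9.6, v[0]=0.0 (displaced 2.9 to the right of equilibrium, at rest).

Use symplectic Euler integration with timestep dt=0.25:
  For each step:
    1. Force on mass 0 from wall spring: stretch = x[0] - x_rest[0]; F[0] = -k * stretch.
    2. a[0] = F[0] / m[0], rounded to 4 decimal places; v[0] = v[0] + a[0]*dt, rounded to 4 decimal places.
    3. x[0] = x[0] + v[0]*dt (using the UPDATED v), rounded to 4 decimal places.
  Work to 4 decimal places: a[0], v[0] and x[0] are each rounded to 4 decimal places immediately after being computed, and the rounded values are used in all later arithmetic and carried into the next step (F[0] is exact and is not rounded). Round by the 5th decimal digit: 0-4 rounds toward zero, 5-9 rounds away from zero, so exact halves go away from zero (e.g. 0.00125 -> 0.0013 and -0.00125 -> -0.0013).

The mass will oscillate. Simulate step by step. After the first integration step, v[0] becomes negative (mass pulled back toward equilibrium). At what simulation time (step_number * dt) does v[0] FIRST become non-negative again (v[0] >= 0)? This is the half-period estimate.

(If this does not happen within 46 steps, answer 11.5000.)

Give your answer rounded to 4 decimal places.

Answer: 1.5000

Derivation:
Step 0: x=[9.6000] v=[0.0000]
Step 1: x=[8.6575] v=[-3.7700]
Step 2: x=[7.0788] v=[-6.3148]
Step 3: x=[5.3770] v=[-6.8073]
Step 4: x=[4.1052] v=[-5.0874]
Step 5: x=[3.6767] v=[-1.7142]
Step 6: x=[4.2307] v=[2.2161]
First v>=0 after going negative at step 6, time=1.5000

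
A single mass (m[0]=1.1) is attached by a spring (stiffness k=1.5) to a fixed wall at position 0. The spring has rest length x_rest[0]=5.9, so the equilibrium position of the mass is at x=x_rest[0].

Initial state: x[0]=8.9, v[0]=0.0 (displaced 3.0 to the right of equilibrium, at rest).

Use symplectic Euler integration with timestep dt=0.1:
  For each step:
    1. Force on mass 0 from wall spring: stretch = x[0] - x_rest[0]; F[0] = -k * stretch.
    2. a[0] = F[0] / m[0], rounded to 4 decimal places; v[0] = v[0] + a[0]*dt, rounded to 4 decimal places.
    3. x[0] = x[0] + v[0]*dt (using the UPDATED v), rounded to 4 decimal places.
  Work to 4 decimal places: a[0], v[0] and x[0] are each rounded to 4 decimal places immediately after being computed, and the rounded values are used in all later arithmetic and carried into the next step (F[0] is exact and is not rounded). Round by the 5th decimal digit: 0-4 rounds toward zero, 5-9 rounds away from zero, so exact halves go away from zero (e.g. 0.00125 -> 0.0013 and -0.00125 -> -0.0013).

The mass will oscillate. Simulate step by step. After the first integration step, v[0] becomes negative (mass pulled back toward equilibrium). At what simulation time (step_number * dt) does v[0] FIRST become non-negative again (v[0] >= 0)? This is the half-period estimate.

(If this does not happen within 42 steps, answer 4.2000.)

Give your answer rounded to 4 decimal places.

Step 0: x=[8.9000] v=[0.0000]
Step 1: x=[8.8591] v=[-0.4091]
Step 2: x=[8.7778] v=[-0.8126]
Step 3: x=[8.6573] v=[-1.2050]
Step 4: x=[8.4992] v=[-1.5810]
Step 5: x=[8.3057] v=[-1.9354]
Step 6: x=[8.0794] v=[-2.2635]
Step 7: x=[7.8233] v=[-2.5607]
Step 8: x=[7.5410] v=[-2.8230]
Step 9: x=[7.2363] v=[-3.0468]
Step 10: x=[6.9134] v=[-3.2290]
Step 11: x=[6.5767] v=[-3.3672]
Step 12: x=[6.2308] v=[-3.4595]
Step 13: x=[5.8803] v=[-3.5046]
Step 14: x=[5.5301] v=[-3.5019]
Step 15: x=[5.1850] v=[-3.4515]
Step 16: x=[4.8496] v=[-3.3540]
Step 17: x=[4.5285] v=[-3.2108]
Step 18: x=[4.2261] v=[-3.0238]
Step 19: x=[3.9466] v=[-2.7955]
Step 20: x=[3.6937] v=[-2.5291]
Step 21: x=[3.4709] v=[-2.2282]
Step 22: x=[3.2812] v=[-1.8970]
Step 23: x=[3.1272] v=[-1.5399]
Step 24: x=[3.0110] v=[-1.1618]
Step 25: x=[2.9342] v=[-0.7679]
Step 26: x=[2.8979] v=[-0.3635]
Step 27: x=[2.9025] v=[0.0459]
First v>=0 after going negative at step 27, time=2.7000

Answer: 2.7000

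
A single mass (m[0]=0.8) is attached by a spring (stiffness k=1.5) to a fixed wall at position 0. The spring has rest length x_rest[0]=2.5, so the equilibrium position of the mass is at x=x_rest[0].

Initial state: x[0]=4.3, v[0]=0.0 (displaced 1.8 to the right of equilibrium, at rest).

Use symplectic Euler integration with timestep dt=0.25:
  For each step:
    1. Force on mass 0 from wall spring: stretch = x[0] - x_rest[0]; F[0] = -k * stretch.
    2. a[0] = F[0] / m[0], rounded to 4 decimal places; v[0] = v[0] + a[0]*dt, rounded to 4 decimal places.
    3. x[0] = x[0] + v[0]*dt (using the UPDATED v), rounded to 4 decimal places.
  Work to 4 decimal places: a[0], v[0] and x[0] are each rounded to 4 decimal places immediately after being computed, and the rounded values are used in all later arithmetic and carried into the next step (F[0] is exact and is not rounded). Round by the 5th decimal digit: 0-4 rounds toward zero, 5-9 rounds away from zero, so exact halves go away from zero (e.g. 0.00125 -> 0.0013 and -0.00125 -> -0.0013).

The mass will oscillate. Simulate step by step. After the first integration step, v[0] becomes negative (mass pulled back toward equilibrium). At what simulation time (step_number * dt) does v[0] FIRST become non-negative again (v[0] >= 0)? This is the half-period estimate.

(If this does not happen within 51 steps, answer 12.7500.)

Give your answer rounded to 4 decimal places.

Answer: 2.5000

Derivation:
Step 0: x=[4.3000] v=[0.0000]
Step 1: x=[4.0891] v=[-0.8438]
Step 2: x=[3.6919] v=[-1.5887]
Step 3: x=[3.1551] v=[-2.1474]
Step 4: x=[2.5415] v=[-2.4545]
Step 5: x=[1.9230] v=[-2.4740]
Step 6: x=[1.3721] v=[-2.2035]
Step 7: x=[0.9534] v=[-1.6748]
Step 8: x=[0.7160] v=[-0.9498]
Step 9: x=[0.6876] v=[-0.1136]
Step 10: x=[0.8716] v=[0.7360]
First v>=0 after going negative at step 10, time=2.5000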